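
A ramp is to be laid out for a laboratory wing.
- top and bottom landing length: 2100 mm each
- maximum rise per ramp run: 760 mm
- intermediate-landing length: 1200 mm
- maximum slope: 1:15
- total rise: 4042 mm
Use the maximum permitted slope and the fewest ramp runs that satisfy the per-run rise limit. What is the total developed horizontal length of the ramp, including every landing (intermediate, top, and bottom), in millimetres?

⌈4042/760⌉ = 6 ramp runs. That means 5 intermediate landings.
Horizontal run for 4042 mm of rise at 1:15 is 4042 × 15 = 60630 mm.
5 intermediate landings contribute 5 × 1200 = 6000 mm.
Top and bottom landings: 2 × 2100 = 4200 mm.
Total = 60630 + 6000 + 4200 = 70830 mm.

70830 mm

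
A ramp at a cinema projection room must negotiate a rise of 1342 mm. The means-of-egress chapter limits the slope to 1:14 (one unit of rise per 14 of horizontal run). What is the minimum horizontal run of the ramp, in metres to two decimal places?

At 1:14 the run is 14 × 1342 = 18788 mm.
18788 mm = 18.79 m.

18.79 m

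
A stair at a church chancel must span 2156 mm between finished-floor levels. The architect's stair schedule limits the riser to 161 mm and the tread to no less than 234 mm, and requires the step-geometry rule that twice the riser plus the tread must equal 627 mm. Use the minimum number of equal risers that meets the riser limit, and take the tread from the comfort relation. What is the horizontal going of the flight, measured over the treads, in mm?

4147 mm

2156 / 161 = 13.39, so 14 risers are needed.
Riser R = 2156 / 14 = 154 mm, within the 161 mm limit.
Tread T = 627 − 2 × 154 = 319 mm (≥ 234 mm).
Treads = 14 − 1 = 13; going = 13 × 319 = 4147 mm.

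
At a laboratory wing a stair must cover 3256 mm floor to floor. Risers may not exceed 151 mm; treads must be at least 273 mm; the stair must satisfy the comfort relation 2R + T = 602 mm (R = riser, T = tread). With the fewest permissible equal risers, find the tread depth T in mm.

306 mm

At most 151 each: 3256/151 = 21.56, giving 22 risers.
R = 3256 ÷ 22 = 148 mm.
Tread T = 602 − 2 × 148 = 306 mm (≥ 273 mm).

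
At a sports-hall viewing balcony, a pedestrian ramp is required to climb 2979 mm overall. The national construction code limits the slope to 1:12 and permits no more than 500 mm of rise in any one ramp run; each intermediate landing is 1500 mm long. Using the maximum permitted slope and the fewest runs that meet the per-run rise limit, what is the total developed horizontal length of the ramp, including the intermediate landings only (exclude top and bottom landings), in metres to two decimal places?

2979 / 500 = 5.96, so 6 ramp runs are needed. That means 5 intermediate landings.
Horizontal run for 2979 mm of rise at 1:12 is 2979 × 12 = 35748 mm.
Intermediate landings: 5 × 1500 = 7500 mm.
Total developed length = 35748 + 7500 = 43248 mm.
= 43.25 m.

43.25 m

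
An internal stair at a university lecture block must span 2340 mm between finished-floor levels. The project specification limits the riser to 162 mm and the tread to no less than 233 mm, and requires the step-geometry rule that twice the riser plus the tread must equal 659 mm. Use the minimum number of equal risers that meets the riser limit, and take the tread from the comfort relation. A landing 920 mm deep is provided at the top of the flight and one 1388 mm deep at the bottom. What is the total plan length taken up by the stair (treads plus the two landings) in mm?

At most 162 each: 2340/162 = 14.44, giving 15 risers.
R = 2340 ÷ 15 = 156 mm.
T = 659 − 2·156 = 347 mm, which satisfies the 233 mm minimum.
Going = (15 − 1) × 347 = 4858 mm.
Add landings: 4858 + 920 + 1388 = 7166 mm.

7166 mm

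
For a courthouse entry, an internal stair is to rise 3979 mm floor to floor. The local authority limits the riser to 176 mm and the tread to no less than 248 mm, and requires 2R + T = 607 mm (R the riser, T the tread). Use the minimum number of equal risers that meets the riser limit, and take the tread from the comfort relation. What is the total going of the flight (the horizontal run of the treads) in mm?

5742 mm

At most 176 each: 3979/176 = 22.61, giving 23 risers.
Each riser is 3979/23 = 173 mm (≤ 176 mm).
From 2R + T = 607: T = 607 − 346 = 261 mm.
Going = (23 − 1) × 261 = 5742 mm.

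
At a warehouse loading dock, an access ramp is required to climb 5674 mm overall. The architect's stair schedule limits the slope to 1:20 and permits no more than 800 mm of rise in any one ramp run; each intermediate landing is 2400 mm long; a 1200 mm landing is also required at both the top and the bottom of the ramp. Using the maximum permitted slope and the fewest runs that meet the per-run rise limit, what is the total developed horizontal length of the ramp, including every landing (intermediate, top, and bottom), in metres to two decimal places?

⌈5674/800⌉ = 8 ramp runs. That means 7 intermediate landings.
Horizontal run for 5674 mm of rise at 1:20 is 5674 × 20 = 113480 mm.
7 intermediate landings contribute 7 × 2400 = 16800 mm.
Top and bottom landings: 2 × 1200 = 2400 mm.
Total = 113480 + 16800 + 2400 = 132680 mm.
= 132.68 m.

132.68 m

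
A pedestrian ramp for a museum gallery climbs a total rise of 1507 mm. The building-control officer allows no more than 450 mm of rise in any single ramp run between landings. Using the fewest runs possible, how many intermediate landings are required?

At most 450 each: 1507/450 = 3.35, giving 4 ramp runs.
4 runs are separated by 3 intermediate landings.

3 intermediate landings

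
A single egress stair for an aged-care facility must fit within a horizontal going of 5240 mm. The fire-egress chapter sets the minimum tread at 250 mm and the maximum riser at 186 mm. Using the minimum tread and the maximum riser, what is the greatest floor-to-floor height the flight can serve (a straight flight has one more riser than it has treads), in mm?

Treads that fit: ⌊5240 / 250⌋ = 20.
Risers = treads + 1 = 21.
Maximum height = 21 × 186 = 3906 mm.

3906 mm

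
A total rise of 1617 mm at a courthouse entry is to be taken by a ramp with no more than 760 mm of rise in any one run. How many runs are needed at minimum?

3 runs

1617 / 760 = 2.128 → round up to 3 ramp runs.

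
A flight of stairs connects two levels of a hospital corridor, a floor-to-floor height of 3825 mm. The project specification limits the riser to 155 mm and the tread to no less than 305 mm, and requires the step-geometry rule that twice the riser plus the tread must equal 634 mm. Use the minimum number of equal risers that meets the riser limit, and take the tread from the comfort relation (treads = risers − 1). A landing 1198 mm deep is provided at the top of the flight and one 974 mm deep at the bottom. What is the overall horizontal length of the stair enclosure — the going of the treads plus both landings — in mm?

10044 mm

3825 / 155 = 24.677 → round up to 25 risers.
Riser R = 3825 / 25 = 153 mm, within the 155 mm limit.
From 2R + T = 634: T = 634 − 306 = 328 mm.
Treads = 25 − 1 = 24; going = 24 × 328 = 7872 mm.
Add landings: 7872 + 1198 + 974 = 10044 mm.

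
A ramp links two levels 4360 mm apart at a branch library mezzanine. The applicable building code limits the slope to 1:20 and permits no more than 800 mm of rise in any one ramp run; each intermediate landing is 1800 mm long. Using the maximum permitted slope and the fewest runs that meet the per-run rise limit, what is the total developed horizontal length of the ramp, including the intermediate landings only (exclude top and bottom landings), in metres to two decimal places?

4360 / 800 = 5.45, so 6 ramp runs are needed. That means 5 intermediate landings.
Ramp run (horizontal) at 1:20: 4360 × 20 = 87200 mm.
5 intermediate landings contribute 5 × 1800 = 9000 mm.
Total developed length = 87200 + 9000 = 96200 mm.
= 96.20 m.

96.20 m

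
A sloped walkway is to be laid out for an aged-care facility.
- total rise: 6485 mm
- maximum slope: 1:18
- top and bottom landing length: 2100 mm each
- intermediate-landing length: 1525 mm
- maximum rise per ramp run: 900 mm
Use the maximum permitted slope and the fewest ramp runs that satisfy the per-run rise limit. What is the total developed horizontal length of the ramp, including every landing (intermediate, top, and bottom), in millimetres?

131605 mm

6485 / 900 = 7.21, so 8 ramp runs are needed. That means 7 intermediate landings.
Horizontal run for 6485 mm of rise at 1:18 is 6485 × 18 = 116730 mm.
Intermediate landings: 7 × 1525 = 10675 mm.
Top and bottom landings: 2 × 2100 = 4200 mm.
Total = 116730 + 10675 + 4200 = 131605 mm.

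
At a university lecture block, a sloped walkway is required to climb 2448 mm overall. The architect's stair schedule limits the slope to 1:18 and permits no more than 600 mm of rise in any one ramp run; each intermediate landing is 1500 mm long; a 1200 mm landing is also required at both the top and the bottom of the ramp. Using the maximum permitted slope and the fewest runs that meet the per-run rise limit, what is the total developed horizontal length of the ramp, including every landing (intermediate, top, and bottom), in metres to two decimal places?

52.46 m

2448 / 600 = 4.08, so 5 ramp runs are needed. That means 4 intermediate landings.
Horizontal run for 2448 mm of rise at 1:18 is 2448 × 18 = 44064 mm.
Intermediate landings: 4 × 1500 = 6000 mm.
Top and bottom landings: 2 × 1200 = 2400 mm.
Total = 44064 + 6000 + 2400 = 52464 mm.
= 52.46 m.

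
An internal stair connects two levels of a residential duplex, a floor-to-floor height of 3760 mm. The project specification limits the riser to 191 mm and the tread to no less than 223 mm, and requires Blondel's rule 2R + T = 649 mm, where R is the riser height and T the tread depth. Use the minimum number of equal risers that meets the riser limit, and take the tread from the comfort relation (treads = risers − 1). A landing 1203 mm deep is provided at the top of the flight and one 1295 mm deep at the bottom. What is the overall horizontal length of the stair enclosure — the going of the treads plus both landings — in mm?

7685 mm

3760 / 191 = 19.69, so 20 risers are needed.
Each riser is 3760/20 = 188 mm (≤ 191 mm).
From 2R + T = 649: T = 649 − 376 = 273 mm.
Going = (20 − 1) × 273 = 5187 mm.
Add landings: 5187 + 1203 + 1295 = 7685 mm.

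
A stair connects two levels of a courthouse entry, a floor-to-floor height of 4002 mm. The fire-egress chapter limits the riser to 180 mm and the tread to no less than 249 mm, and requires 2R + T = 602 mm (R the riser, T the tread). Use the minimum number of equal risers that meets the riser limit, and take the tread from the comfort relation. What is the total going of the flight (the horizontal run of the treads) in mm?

5588 mm

At most 180 each: 4002/180 = 22.23, giving 23 risers.
Each riser is 4002/23 = 174 mm (≤ 180 mm).
Tread T = 602 − 2 × 174 = 254 mm (≥ 249 mm).
Treads = 23 − 1 = 22; going = 22 × 254 = 5588 mm.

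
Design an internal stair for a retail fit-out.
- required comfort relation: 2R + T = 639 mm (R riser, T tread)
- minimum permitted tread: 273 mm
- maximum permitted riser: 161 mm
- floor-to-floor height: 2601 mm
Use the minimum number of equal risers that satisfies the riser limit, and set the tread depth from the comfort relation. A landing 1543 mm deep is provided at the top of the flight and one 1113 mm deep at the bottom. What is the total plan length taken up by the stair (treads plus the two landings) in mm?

7984 mm

At most 161 each: 2601/161 = 16.16, giving 17 risers.
Riser R = 2601 / 17 = 153 mm, within the 161 mm limit.
T = 639 − 2·153 = 333 mm, which satisfies the 273 mm minimum.
Going = (17 − 1) × 333 = 5328 mm.
Add landings: 5328 + 1543 + 1113 = 7984 mm.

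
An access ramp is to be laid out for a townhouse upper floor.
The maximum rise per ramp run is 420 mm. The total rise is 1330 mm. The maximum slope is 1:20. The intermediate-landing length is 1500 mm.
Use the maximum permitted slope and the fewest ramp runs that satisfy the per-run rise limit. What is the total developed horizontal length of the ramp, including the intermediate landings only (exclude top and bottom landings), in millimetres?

1330 / 420 = 3.167 → round up to 4 ramp runs. That means 3 intermediate landings.
Horizontal run for 1330 mm of rise at 1:20 is 1330 × 20 = 26600 mm.
3 intermediate landings contribute 3 × 1500 = 4500 mm.
Total developed length = 26600 + 4500 = 31100 mm.

31100 mm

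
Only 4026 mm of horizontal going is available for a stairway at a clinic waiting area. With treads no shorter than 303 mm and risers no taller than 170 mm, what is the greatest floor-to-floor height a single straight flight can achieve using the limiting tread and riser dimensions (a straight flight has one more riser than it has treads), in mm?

Treads that fit: ⌊4026 / 303⌋ = 13.
Risers = treads + 1 = 14.
Maximum height = 14 × 170 = 2380 mm.

2380 mm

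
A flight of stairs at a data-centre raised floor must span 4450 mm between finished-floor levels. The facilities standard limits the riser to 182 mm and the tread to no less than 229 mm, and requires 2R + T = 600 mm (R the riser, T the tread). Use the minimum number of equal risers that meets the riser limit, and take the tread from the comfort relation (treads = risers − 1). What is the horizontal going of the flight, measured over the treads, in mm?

4450 / 182 = 24.45, so 25 risers are needed.
Each riser is 4450/25 = 178 mm (≤ 182 mm).
From 2R + T = 600: T = 600 − 356 = 244 mm.
Going = (25 − 1) × 244 = 5856 mm.

5856 mm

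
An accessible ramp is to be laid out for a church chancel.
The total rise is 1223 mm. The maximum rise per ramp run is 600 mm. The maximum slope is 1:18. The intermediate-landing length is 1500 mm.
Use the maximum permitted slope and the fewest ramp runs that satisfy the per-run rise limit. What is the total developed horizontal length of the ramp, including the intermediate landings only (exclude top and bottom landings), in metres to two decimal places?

1223 / 600 = 2.038 → round up to 3 ramp runs. That means 2 intermediate landings.
Horizontal run for 1223 mm of rise at 1:18 is 1223 × 18 = 22014 mm.
Intermediate landings: 2 × 1500 = 3000 mm.
Developed length = 22014 + 3000 = 25014 mm.
= 25.01 m.

25.01 m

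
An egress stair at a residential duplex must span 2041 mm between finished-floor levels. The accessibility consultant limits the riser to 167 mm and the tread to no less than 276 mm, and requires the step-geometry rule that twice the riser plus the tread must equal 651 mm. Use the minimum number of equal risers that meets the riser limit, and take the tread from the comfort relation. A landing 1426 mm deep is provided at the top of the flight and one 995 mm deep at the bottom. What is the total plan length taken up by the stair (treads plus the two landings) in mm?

6465 mm

⌈2041/167⌉ = 13 risers.
R = 2041 ÷ 13 = 157 mm.
Tread T = 651 − 2 × 157 = 337 mm (≥ 276 mm).
13 risers give 12 treads; going = 12 × 337 = 4044 mm.
Add landings: 4044 + 1426 + 995 = 6465 mm.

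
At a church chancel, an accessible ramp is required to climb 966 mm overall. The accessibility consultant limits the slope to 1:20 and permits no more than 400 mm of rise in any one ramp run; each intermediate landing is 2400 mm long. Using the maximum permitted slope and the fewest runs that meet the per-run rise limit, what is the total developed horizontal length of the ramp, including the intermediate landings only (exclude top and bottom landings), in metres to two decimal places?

24.12 m

At most 400 each: 966/400 = 2.42, giving 3 ramp runs. That means 2 intermediate landings.
Horizontal run for 966 mm of rise at 1:20 is 966 × 20 = 19320 mm.
2 intermediate landings contribute 2 × 2400 = 4800 mm.
Developed length = 19320 + 4800 = 24120 mm.
= 24.12 m.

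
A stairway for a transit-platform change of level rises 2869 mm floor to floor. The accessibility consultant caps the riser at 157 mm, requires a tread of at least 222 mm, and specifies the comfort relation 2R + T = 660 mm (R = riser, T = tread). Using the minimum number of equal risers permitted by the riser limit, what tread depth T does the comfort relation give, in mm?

2869 / 157 = 18.27, so 19 risers are needed.
Riser R = 2869 / 19 = 151 mm, within the 157 mm limit.
Tread T = 660 − 2 × 151 = 358 mm (≥ 222 mm).

358 mm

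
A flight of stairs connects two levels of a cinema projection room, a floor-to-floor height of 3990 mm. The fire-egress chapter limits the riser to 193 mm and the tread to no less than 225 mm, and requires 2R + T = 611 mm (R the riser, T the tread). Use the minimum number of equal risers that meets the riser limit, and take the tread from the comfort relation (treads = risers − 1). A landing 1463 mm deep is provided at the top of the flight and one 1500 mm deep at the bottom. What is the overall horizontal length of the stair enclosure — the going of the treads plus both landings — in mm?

7583 mm

⌈3990/193⌉ = 21 risers.
Each riser is 3990/21 = 190 mm (≤ 193 mm).
T = 611 − 2·190 = 231 mm, which satisfies the 225 mm minimum.
21 risers give 20 treads; going = 20 × 231 = 4620 mm.
Enclosure = 4620 + 1463 + 1500 = 7583 mm.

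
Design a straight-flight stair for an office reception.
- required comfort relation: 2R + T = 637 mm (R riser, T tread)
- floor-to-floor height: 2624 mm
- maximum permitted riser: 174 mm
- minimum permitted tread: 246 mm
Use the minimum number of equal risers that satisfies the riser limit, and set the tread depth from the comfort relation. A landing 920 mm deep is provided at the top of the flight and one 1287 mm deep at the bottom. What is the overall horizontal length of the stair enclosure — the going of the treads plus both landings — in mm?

6842 mm

At most 174 each: 2624/174 = 15.08, giving 16 risers.
Riser R = 2624 / 16 = 164 mm, within the 174 mm limit.
T = 637 − 2·164 = 309 mm, which satisfies the 246 mm minimum.
Going = (16 − 1) × 309 = 4635 mm.
Enclosure = 4635 + 920 + 1287 = 6842 mm.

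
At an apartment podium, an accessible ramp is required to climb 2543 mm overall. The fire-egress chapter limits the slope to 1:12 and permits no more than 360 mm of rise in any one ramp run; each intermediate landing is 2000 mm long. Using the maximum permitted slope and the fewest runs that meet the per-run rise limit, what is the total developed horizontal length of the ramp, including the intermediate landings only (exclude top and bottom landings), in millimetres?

44516 mm

⌈2543/360⌉ = 8 ramp runs. That means 7 intermediate landings.
Ramp run (horizontal) at 1:12: 2543 × 12 = 30516 mm.
Intermediate landings: 7 × 2000 = 14000 mm.
Total developed length = 30516 + 14000 = 44516 mm.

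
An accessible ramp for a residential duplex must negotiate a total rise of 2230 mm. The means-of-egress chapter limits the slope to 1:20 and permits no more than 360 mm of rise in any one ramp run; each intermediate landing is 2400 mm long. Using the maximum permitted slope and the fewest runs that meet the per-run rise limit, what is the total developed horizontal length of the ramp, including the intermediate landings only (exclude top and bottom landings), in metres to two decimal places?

59.00 m

2230 / 360 = 6.19, so 7 ramp runs are needed. That means 6 intermediate landings.
Ramp run (horizontal) at 1:20: 2230 × 20 = 44600 mm.
Intermediate landings: 6 × 2400 = 14400 mm.
Total developed length = 44600 + 14400 = 59000 mm.
= 59.00 m.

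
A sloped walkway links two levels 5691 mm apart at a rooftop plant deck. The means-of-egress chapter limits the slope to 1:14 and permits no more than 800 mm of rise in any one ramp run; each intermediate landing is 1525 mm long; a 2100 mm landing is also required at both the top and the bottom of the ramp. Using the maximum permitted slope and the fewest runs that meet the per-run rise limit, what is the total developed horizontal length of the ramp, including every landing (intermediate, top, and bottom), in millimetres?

⌈5691/800⌉ = 8 ramp runs. That means 7 intermediate landings.
Horizontal run for 5691 mm of rise at 1:14 is 5691 × 14 = 79674 mm.
Intermediate landings: 7 × 1525 = 10675 mm.
Top and bottom landings: 2 × 2100 = 4200 mm.
Total = 79674 + 10675 + 4200 = 94549 mm.

94549 mm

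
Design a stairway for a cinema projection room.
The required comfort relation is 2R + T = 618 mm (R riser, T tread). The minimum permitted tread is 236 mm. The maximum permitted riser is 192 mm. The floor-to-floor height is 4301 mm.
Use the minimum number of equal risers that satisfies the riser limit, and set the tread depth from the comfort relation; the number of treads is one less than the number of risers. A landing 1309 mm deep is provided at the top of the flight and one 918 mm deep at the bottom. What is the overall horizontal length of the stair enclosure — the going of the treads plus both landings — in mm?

7595 mm

At most 192 each: 4301/192 = 22.40, giving 23 risers.
Riser R = 4301 / 23 = 187 mm, within the 192 mm limit.
Tread T = 618 − 2 × 187 = 244 mm (≥ 236 mm).
23 risers give 22 treads; going = 22 × 244 = 5368 mm.
Enclosure = 5368 + 1309 + 918 = 7595 mm.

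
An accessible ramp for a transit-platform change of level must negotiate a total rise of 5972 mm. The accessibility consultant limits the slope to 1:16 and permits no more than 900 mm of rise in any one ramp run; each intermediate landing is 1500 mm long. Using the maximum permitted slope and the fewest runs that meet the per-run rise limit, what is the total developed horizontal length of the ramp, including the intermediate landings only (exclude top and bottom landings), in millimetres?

At most 900 each: 5972/900 = 6.64, giving 7 ramp runs. That means 6 intermediate landings.
Horizontal run for 5972 mm of rise at 1:16 is 5972 × 16 = 95552 mm.
6 intermediate landings contribute 6 × 1500 = 9000 mm.
Total developed length = 95552 + 9000 = 104552 mm.

104552 mm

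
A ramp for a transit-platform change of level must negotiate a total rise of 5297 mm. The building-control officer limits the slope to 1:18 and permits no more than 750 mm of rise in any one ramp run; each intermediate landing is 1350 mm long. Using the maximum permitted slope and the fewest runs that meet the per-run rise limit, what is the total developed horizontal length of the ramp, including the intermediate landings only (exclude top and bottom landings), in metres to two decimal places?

104.80 m

At most 750 each: 5297/750 = 7.06, giving 8 ramp runs. That means 7 intermediate landings.
Horizontal run for 5297 mm of rise at 1:18 is 5297 × 18 = 95346 mm.
7 intermediate landings contribute 7 × 1350 = 9450 mm.
Developed length = 95346 + 9450 = 104796 mm.
= 104.80 m.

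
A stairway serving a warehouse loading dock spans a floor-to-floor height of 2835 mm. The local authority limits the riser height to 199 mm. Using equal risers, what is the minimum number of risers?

15 risers

2835 / 199 = 14.25, so 15 risers are needed.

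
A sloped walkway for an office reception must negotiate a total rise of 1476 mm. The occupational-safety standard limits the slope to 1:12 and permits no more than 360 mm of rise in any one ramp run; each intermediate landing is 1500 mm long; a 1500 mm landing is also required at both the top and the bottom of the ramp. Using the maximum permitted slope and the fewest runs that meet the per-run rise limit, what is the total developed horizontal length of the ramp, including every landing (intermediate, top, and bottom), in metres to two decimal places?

1476 / 360 = 4.100 → round up to 5 ramp runs. That means 4 intermediate landings.
Horizontal run for 1476 mm of rise at 1:12 is 1476 × 12 = 17712 mm.
Intermediate landings: 4 × 1500 = 6000 mm.
Top and bottom landings: 2 × 1500 = 3000 mm.
Total = 17712 + 6000 + 3000 = 26712 mm.
= 26.71 m.

26.71 m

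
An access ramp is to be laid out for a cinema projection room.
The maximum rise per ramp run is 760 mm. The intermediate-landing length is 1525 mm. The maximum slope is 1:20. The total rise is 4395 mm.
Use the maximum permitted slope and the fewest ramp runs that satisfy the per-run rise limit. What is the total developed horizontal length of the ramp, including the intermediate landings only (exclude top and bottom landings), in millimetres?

95525 mm

4395 / 760 = 5.78, so 6 ramp runs are needed. That means 5 intermediate landings.
Horizontal run for 4395 mm of rise at 1:20 is 4395 × 20 = 87900 mm.
5 intermediate landings contribute 5 × 1525 = 7625 mm.
Total developed length = 87900 + 7625 = 95525 mm.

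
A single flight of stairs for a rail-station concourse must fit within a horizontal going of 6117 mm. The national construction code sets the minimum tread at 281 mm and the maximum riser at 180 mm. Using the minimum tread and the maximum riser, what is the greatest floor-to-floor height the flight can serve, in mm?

Treads that fit: ⌊6117 / 281⌋ = 21.
Risers = treads + 1 = 22.
Maximum height = 22 × 180 = 3960 mm.

3960 mm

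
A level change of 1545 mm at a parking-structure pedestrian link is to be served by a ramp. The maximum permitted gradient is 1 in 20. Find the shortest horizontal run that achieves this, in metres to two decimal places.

30.90 m

At 1:20 the run is 20 × 1545 = 30900 mm.
30900 mm = 30.90 m.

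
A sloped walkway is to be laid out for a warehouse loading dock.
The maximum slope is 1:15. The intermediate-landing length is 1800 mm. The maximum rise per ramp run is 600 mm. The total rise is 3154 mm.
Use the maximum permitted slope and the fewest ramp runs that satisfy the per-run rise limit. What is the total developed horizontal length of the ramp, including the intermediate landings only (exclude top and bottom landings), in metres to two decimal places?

At most 600 each: 3154/600 = 5.26, giving 6 ramp runs. That means 5 intermediate landings.
Horizontal run for 3154 mm of rise at 1:15 is 3154 × 15 = 47310 mm.
Intermediate landings: 5 × 1800 = 9000 mm.
Developed length = 47310 + 9000 = 56310 mm.
= 56.31 m.

56.31 m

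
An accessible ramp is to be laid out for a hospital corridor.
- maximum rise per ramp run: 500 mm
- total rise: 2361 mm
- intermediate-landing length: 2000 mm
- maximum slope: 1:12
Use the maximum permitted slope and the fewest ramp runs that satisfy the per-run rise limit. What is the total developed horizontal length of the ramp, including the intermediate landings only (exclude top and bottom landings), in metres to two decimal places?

36.33 m

2361 / 500 = 4.72, so 5 ramp runs are needed. That means 4 intermediate landings.
Ramp run (horizontal) at 1:12: 2361 × 12 = 28332 mm.
4 intermediate landings contribute 4 × 2000 = 8000 mm.
Total developed length = 28332 + 8000 = 36332 mm.
= 36.33 m.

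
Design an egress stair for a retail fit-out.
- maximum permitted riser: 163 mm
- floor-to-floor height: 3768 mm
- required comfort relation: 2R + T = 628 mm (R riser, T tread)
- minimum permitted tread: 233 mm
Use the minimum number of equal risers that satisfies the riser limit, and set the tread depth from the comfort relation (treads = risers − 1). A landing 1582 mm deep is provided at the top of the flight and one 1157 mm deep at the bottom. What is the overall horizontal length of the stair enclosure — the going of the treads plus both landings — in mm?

9961 mm

3768 / 163 = 23.117 → round up to 24 risers.
Riser R = 3768 / 24 = 157 mm, within the 163 mm limit.
From 2R + T = 628: T = 628 − 314 = 314 mm.
Treads = 24 − 1 = 23; going = 23 × 314 = 7222 mm.
Add landings: 7222 + 1582 + 1157 = 9961 mm.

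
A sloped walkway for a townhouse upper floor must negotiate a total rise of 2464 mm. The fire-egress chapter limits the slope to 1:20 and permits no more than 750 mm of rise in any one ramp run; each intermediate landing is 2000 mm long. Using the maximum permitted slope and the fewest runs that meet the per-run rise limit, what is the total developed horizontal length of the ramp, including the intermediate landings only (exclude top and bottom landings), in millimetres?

2464 / 750 = 3.29, so 4 ramp runs are needed. That means 3 intermediate landings.
Horizontal run for 2464 mm of rise at 1:20 is 2464 × 20 = 49280 mm.
Intermediate landings: 3 × 2000 = 6000 mm.
Developed length = 49280 + 6000 = 55280 mm.

55280 mm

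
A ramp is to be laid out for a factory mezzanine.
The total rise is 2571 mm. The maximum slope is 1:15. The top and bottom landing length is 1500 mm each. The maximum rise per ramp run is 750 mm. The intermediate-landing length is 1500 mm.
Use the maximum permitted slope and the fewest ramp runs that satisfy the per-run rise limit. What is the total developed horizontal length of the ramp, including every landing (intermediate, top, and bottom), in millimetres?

46065 mm

⌈2571/750⌉ = 4 ramp runs. That means 3 intermediate landings.
Horizontal run for 2571 mm of rise at 1:15 is 2571 × 15 = 38565 mm.
3 intermediate landings contribute 3 × 1500 = 4500 mm.
Top and bottom landings: 2 × 1500 = 3000 mm.
Total = 38565 + 4500 + 3000 = 46065 mm.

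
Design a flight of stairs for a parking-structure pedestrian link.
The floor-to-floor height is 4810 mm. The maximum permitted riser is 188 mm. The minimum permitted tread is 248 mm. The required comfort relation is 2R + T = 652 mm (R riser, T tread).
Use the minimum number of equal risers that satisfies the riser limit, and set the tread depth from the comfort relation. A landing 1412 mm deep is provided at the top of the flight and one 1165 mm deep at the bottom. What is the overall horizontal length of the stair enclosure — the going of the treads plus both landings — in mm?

9627 mm

At most 188 each: 4810/188 = 25.59, giving 26 risers.
R = 4810 ÷ 26 = 185 mm.
T = 652 − 2·185 = 282 mm, which satisfies the 248 mm minimum.
26 risers give 25 treads; going = 25 × 282 = 7050 mm.
Enclosure = 7050 + 1412 + 1165 = 9627 mm.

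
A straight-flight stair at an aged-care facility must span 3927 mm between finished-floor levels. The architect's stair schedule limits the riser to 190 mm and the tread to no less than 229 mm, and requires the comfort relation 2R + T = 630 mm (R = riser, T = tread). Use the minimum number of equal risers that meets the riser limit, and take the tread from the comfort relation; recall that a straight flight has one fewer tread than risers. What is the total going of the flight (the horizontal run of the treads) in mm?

At most 190 each: 3927/190 = 20.67, giving 21 risers.
R = 3927 ÷ 21 = 187 mm.
Tread T = 630 − 2 × 187 = 256 mm (≥ 229 mm).
Going = (21 − 1) × 256 = 5120 mm.

5120 mm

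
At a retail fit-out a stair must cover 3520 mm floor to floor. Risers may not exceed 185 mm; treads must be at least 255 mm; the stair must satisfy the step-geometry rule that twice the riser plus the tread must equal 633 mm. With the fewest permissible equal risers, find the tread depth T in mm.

281 mm

At most 185 each: 3520/185 = 19.03, giving 20 risers.
R = 3520 ÷ 20 = 176 mm.
From 2R + T = 633: T = 633 − 352 = 281 mm.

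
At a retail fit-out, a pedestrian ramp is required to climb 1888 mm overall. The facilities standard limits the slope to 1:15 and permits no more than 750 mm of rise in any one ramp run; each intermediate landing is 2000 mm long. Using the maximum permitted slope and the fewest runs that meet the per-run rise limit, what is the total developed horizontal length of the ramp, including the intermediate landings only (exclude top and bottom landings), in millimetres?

At most 750 each: 1888/750 = 2.52, giving 3 ramp runs. That means 2 intermediate landings.
Horizontal run for 1888 mm of rise at 1:15 is 1888 × 15 = 28320 mm.
Intermediate landings: 2 × 2000 = 4000 mm.
Total developed length = 28320 + 4000 = 32320 mm.

32320 mm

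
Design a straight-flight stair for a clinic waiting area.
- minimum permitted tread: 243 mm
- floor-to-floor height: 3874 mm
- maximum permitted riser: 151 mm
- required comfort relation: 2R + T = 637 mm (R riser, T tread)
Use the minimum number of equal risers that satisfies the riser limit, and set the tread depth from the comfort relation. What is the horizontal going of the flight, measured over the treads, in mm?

8475 mm

3874 / 151 = 25.66, so 26 risers are needed.
Riser R = 3874 / 26 = 149 mm, within the 151 mm limit.
Tread T = 637 − 2 × 149 = 339 mm (≥ 243 mm).
Going = (26 − 1) × 339 = 8475 mm.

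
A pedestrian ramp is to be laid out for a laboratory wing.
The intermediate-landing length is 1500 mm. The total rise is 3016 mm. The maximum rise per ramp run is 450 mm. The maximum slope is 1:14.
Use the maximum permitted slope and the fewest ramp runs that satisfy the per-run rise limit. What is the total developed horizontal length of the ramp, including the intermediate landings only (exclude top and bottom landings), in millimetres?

51224 mm

At most 450 each: 3016/450 = 6.70, giving 7 ramp runs. That means 6 intermediate landings.
Horizontal run for 3016 mm of rise at 1:14 is 3016 × 14 = 42224 mm.
Intermediate landings: 6 × 1500 = 9000 mm.
Developed length = 42224 + 9000 = 51224 mm.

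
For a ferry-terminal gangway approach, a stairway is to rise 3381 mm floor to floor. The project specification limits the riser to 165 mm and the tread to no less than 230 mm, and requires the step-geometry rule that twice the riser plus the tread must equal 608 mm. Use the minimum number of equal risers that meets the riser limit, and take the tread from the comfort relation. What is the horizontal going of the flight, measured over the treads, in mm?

At most 165 each: 3381/165 = 20.49, giving 21 risers.
R = 3381 ÷ 21 = 161 mm.
T = 608 − 2·161 = 286 mm, which satisfies the 230 mm minimum.
Going = (21 − 1) × 286 = 5720 mm.

5720 mm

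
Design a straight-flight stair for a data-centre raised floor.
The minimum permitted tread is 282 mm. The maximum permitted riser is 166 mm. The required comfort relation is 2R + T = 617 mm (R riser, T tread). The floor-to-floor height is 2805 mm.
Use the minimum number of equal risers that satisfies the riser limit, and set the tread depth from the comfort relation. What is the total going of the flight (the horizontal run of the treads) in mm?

4592 mm

2805 / 166 = 16.898 → round up to 17 risers.
R = 2805 ÷ 17 = 165 mm.
T = 617 − 2·165 = 287 mm, which satisfies the 282 mm minimum.
Going = (17 − 1) × 287 = 4592 mm.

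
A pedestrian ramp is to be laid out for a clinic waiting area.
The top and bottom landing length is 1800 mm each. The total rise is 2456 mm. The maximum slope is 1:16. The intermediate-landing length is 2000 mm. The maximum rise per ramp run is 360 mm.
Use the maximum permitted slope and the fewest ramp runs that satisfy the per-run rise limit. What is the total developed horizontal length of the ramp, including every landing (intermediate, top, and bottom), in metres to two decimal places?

54.90 m

2456 / 360 = 6.822 → round up to 7 ramp runs. That means 6 intermediate landings.
Ramp run (horizontal) at 1:16: 2456 × 16 = 39296 mm.
Intermediate landings: 6 × 2000 = 12000 mm.
Top and bottom landings: 2 × 1800 = 3600 mm.
Total = 39296 + 12000 + 3600 = 54896 mm.
= 54.90 m.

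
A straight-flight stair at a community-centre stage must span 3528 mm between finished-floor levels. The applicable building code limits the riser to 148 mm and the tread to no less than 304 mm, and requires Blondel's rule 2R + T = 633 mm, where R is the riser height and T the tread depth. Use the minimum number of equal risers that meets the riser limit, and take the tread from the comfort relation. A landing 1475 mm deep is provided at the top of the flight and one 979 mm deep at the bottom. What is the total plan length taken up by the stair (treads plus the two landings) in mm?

10251 mm

3528 / 148 = 23.838 → round up to 24 risers.
Riser R = 3528 / 24 = 147 mm, within the 148 mm limit.
From 2R + T = 633: T = 633 − 294 = 339 mm.
Going = (24 − 1) × 339 = 7797 mm.
Enclosure = 7797 + 1475 + 979 = 10251 mm.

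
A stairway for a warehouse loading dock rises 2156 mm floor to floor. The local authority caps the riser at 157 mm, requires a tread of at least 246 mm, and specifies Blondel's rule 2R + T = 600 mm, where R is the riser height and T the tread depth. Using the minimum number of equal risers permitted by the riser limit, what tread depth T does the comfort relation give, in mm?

2156 / 157 = 13.732 → round up to 14 risers.
Each riser is 2156/14 = 154 mm (≤ 157 mm).
From 2R + T = 600: T = 600 − 308 = 292 mm.

292 mm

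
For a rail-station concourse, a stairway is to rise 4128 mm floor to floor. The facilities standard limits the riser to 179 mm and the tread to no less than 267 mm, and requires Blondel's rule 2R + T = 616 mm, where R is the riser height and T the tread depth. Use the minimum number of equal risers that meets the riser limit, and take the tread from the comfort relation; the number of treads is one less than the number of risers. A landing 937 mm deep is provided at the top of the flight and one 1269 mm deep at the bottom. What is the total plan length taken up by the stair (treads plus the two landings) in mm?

8462 mm

⌈4128/179⌉ = 24 risers.
R = 4128 ÷ 24 = 172 mm.
T = 616 − 2·172 = 272 mm, which satisfies the 267 mm minimum.
Treads = 24 − 1 = 23; going = 23 × 272 = 6256 mm.
Add landings: 6256 + 937 + 1269 = 8462 mm.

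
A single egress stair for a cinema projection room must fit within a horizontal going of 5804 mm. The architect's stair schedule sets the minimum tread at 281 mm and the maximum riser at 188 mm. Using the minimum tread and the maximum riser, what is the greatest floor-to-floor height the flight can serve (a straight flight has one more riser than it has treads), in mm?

3948 mm

Treads that fit: ⌊5804 / 281⌋ = 20.
Risers = treads + 1 = 21.
Maximum height = 21 × 188 = 3948 mm.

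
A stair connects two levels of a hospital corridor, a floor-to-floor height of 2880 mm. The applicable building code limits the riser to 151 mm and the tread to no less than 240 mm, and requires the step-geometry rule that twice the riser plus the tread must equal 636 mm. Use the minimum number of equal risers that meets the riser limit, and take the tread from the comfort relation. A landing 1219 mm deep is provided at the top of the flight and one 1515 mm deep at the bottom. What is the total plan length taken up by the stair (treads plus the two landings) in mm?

9346 mm

At most 151 each: 2880/151 = 19.07, giving 20 risers.
R = 2880 ÷ 20 = 144 mm.
Tread T = 636 − 2 × 144 = 348 mm (≥ 240 mm).
Treads = 20 − 1 = 19; going = 19 × 348 = 6612 mm.
Enclosure = 6612 + 1219 + 1515 = 9346 mm.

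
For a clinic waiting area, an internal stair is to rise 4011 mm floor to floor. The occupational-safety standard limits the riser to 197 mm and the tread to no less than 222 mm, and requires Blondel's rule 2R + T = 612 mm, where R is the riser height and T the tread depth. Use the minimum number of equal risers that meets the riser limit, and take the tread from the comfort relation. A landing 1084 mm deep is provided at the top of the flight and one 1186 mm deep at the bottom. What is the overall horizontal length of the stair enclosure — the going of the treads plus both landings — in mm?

6870 mm

⌈4011/197⌉ = 21 risers.
R = 4011 ÷ 21 = 191 mm.
From 2R + T = 612: T = 612 − 382 = 230 mm.
Going = (21 − 1) × 230 = 4600 mm.
Enclosure = 4600 + 1084 + 1186 = 6870 mm.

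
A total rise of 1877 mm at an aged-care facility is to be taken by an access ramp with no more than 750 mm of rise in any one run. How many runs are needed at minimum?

1877 / 750 = 2.503 → round up to 3 ramp runs.

3 runs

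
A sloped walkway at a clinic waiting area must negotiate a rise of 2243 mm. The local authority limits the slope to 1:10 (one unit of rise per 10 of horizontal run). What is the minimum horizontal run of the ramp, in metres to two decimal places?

Run = rise × 10 = 2243 × 10 = 22430 mm.
22430 mm = 22.43 m.

22.43 m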